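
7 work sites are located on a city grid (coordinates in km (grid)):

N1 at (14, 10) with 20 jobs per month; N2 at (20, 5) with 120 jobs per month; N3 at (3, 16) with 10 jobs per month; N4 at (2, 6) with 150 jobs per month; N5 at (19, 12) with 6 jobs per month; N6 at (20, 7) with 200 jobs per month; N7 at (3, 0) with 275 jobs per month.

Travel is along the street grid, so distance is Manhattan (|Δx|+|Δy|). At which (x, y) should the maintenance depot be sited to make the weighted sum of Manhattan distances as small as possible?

(3, 5)

Manhattan distance separates: Σwᵢ(|x−xᵢ|+|y−yᵢ|) = Σwᵢ|x−xᵢ| + Σwᵢ|y−yᵢ|, so x and y are optimised independently as 1-D weighted medians.
Total weight W = 781; half = 390.5.
x-coordinate, sorted with cumulative weight:
  x=2 (N4, w=150) cum 150
  x=3 (N3, w=10) cum 160
  x=3 (N7, w=275) cum 435  ← median
  x=14 (N1, w=20) cum 455
  x=19 (N5, w=6) cum 461
  x=20 (N2, w=120) cum 581
  x=20 (N6, w=200) cum 781
⇒ x* = 3
y-coordinate, sorted with cumulative weight:
  y=0 (N7, w=275) cum 275
  y=5 (N2, w=120) cum 395  ← median
  y=6 (N4, w=150) cum 545
  y=7 (N6, w=200) cum 745
  y=10 (N1, w=20) cum 765
  y=12 (N5, w=6) cum 771
  y=16 (N3, w=10) cum 781
⇒ y* = 5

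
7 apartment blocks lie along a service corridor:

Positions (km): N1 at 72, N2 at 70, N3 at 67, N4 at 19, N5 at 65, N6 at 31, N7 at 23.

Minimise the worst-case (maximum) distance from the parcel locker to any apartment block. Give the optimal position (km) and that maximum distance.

location 45.5, max distance 26.5

The 1-center on a line is the midpoint of the two extreme points: leftmost at 19, rightmost at 72.
Optimal location = (19 + 72)/2 = 45.5; maximum distance = (72 − 19)/2 = 26.5.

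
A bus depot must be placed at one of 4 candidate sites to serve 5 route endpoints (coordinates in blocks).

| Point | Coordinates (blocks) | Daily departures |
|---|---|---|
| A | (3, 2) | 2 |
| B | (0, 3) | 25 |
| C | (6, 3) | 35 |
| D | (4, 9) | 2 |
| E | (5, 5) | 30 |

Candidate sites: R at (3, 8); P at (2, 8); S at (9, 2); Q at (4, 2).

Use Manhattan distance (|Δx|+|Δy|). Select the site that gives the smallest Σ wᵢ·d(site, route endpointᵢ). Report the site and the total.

Total weighted distance at each candidate:
  R (3, 8): total = 646
  P (2, 8): total = 690
  S (9, 2): total = 636
  Q (4, 2): total = 366
Minimum is at Q with total 366 blocks.

Q, total 366 blocks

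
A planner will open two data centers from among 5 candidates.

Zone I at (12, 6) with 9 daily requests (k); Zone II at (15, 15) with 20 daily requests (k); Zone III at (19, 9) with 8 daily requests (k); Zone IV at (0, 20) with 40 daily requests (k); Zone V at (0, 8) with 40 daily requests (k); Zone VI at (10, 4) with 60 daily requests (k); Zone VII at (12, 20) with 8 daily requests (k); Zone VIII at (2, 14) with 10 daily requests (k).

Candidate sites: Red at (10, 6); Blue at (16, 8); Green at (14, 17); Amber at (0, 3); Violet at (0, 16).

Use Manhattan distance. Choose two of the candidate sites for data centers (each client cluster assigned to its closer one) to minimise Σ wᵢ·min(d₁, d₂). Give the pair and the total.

{Red, Violet}, total 1162

Evaluate every pair (each demand assigned to the nearer of the two):
  {Red, Violet}: total = 1162
  {Blue, Violet}: total = 1494
  {Red, Green}: total = 1644
  {Red, Amber}: total = 1652
  {Amber, Violet}: total = 1843
  {Green, Violet}: total = 1861
  {Blue, Amber}: total = 1984
  {Green, Amber}: total = 1991
  {Red, Blue}: total = 2058
  {Blue, Green}: total = 2256
Best pair: {Red, Violet} with total 1162.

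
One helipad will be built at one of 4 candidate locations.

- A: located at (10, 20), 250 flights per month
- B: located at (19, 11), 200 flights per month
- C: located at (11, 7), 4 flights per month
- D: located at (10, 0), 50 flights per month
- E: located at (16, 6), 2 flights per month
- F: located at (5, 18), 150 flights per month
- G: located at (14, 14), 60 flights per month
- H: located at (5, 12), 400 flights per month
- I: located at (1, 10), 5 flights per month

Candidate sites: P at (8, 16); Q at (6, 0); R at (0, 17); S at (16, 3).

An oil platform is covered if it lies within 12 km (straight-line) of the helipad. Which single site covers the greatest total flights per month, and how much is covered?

P, covering 869

Coverage radius r = 12 km; a point is covered iff (Δx)²+(Δy)² ≤ 12² = 144.
  P (8, 16): covers {A, C, F, G, H, I} → 869
  Q (6, 0): covers {C, D, E, I} → 61
  R (0, 17): covers {A, F, H, I} → 805
  S (16, 3): covers {B, C, D, E, G} → 316
Maximum coverage at P: 869 flights per month.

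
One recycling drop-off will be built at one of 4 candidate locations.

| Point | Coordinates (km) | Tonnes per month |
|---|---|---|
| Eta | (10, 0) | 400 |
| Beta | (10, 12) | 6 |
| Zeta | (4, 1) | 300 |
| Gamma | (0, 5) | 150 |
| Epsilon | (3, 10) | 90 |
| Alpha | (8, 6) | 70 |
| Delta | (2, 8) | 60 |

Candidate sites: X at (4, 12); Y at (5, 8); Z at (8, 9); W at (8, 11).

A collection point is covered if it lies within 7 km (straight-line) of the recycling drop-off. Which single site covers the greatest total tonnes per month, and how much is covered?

Coverage radius r = 7 km; a point is covered iff (Δx)²+(Δy)² ≤ 7² = 49.
  X (4, 12): covers {Beta, Epsilon, Delta} → 156
  Y (5, 8): covers {Beta, Gamma, Epsilon, Alpha, Delta} → 376
  Z (8, 9): covers {Beta, Epsilon, Alpha, Delta} → 226
  W (8, 11): covers {Beta, Epsilon, Alpha, Delta} → 226
Maximum coverage at Y: 376 tonnes per month.

Y, covering 376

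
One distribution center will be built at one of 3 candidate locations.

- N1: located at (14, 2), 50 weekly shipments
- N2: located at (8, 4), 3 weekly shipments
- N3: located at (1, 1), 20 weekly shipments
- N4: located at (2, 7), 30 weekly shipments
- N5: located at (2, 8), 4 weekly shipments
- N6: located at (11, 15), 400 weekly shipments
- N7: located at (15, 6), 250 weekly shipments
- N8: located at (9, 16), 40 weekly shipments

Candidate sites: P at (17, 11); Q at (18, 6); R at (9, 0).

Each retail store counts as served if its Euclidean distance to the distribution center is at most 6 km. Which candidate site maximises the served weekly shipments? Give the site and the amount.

Q, covering 300

Coverage radius r = 6 km; a point is covered iff (Δx)²+(Δy)² ≤ 6² = 36.
  P (17, 11): covers {N7} → 250
  Q (18, 6): covers {N1, N7} → 300
  R (9, 0): covers {N1, N2} → 53
Maximum coverage at Q: 300 weekly shipments.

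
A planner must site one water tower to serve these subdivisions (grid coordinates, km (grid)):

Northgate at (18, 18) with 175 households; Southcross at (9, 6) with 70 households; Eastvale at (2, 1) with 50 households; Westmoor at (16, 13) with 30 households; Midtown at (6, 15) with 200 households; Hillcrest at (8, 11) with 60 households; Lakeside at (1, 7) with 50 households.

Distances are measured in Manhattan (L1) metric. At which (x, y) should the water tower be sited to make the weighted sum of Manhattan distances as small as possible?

Manhattan distance separates: Σwᵢ(|x−xᵢ|+|y−yᵢ|) = Σwᵢ|x−xᵢ| + Σwᵢ|y−yᵢ|, so x and y are optimised independently as 1-D weighted medians.
Total weight W = 635; half = 317.5.
x-coordinate, sorted with cumulative weight:
  x=1 (Lakeside, w=50) cum 50
  x=2 (Eastvale, w=50) cum 100
  x=6 (Midtown, w=200) cum 300
  x=8 (Hillcrest, w=60) cum 360  ← median
  x=9 (Southcross, w=70) cum 430
  x=16 (Westmoor, w=30) cum 460
  x=18 (Northgate, w=175) cum 635
⇒ x* = 8
y-coordinate, sorted with cumulative weight:
  y=1 (Eastvale, w=50) cum 50
  y=6 (Southcross, w=70) cum 120
  y=7 (Lakeside, w=50) cum 170
  y=11 (Hillcrest, w=60) cum 230
  y=13 (Westmoor, w=30) cum 260
  y=15 (Midtown, w=200) cum 460  ← median
  y=18 (Northgate, w=175) cum 635
⇒ y* = 15

(8, 15)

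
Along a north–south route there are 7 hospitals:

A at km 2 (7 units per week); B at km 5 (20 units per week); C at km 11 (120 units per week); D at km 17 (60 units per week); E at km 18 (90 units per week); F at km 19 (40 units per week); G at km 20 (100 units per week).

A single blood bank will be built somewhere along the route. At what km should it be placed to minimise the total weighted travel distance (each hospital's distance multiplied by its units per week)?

x = 18

For a sum of weighted absolute distances on a line, the optimum is the weighted median (not the mean). Total weight W = 437; half-weight = 218.5.
Sort by position and accumulate weight:
  km 2 (A, w=7) → cum 7
  km 5 (B, w=20) → cum 27
  km 11 (C, w=120) → cum 147
  km 17 (D, w=60) → cum 207
  km 18 (E, w=90) → cum 297  ≥ 218.5 → median here
  km 19 (F, w=40) → cum 337
  km 20 (G, w=100) → cum 437
Optimal location: km 18.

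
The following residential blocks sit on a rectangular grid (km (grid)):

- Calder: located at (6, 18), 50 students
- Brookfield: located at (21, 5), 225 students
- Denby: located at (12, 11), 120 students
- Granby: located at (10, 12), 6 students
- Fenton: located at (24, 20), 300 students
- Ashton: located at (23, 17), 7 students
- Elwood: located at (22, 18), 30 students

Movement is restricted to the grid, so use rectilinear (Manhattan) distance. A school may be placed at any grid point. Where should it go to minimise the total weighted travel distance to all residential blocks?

(21, 18)

Manhattan distance separates: Σwᵢ(|x−xᵢ|+|y−yᵢ|) = Σwᵢ|x−xᵢ| + Σwᵢ|y−yᵢ|, so x and y are optimised independently as 1-D weighted medians.
Total weight W = 738; half = 369.
x-coordinate, sorted with cumulative weight:
  x=6 (Calder, w=50) cum 50
  x=10 (Granby, w=6) cum 56
  x=12 (Denby, w=120) cum 176
  x=21 (Brookfield, w=225) cum 401  ← median
  x=22 (Elwood, w=30) cum 431
  x=23 (Ashton, w=7) cum 438
  x=24 (Fenton, w=300) cum 738
⇒ x* = 21
y-coordinate, sorted with cumulative weight:
  y=5 (Brookfield, w=225) cum 225
  y=11 (Denby, w=120) cum 345
  y=12 (Granby, w=6) cum 351
  y=17 (Ashton, w=7) cum 358
  y=18 (Calder, w=50) cum 408  ← median
  y=18 (Elwood, w=30) cum 438
  y=20 (Fenton, w=300) cum 738
⇒ y* = 18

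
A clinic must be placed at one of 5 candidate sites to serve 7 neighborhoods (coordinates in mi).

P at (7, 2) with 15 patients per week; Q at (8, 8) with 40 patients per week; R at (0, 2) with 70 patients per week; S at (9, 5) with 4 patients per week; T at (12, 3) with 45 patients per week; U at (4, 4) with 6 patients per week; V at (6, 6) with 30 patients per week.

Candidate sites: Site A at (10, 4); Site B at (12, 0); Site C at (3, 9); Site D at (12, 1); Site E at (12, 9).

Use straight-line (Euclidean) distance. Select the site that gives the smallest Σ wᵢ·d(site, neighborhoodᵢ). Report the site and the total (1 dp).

Total weighted distance at each candidate:
  Site A (10, 4): total = 1223.3
  Site B (12, 0): total = 1756.7
  Site C (3, 9): total = 1531.5
  Site D (12, 1): total = 1637.5
  Site E (12, 9): total = 1814.3
Minimum is at Site A with total 1223.3 mi.

Site A, total 1223.3 mi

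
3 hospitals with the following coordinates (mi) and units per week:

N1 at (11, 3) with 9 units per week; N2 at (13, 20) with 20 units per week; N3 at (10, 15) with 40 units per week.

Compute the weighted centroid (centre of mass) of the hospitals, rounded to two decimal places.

The minimiser of Σwᵢ‖p−pᵢ‖² is the weighted centroid p* = (Σwᵢpᵢ)/(Σwᵢ).
Σwᵢ = 69.
Σwᵢxᵢ = 9·11 + 20·13 + 40·10 = 759.
Σwᵢyᵢ = 9·3 + 20·20 + 40·15 = 1027.
x* = 759/69 = 11.00, y* = 1027/69 = 14.88.

(11.00, 14.88)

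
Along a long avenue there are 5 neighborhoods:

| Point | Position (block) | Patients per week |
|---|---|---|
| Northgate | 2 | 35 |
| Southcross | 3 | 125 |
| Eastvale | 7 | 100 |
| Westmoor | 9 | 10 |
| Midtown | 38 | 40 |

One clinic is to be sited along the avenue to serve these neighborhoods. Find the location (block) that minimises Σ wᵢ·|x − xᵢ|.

For a sum of weighted absolute distances on a line, the optimum is the weighted median (not the mean). Total weight W = 310; half-weight = 155.
Sort by position and accumulate weight:
  block 2 (Northgate, w=35) → cum 35
  block 3 (Southcross, w=125) → cum 160  ≥ 155 → median here
  block 7 (Eastvale, w=100) → cum 260
  block 9 (Westmoor, w=10) → cum 270
  block 38 (Midtown, w=40) → cum 310
Optimal location: block 3.

x = 3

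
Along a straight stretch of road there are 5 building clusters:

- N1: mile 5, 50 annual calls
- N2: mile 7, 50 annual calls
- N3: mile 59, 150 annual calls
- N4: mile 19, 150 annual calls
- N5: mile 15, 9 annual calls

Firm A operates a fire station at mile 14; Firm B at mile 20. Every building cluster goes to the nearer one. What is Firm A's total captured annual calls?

109

The indifferent point is the midpoint (14+20)/2 = 17; building clusters left of it (closer to Firm A at 14) go to Firm A, those right go to Firm B.
  N1 at 5 (w=50) → Firm A
  N2 at 7 (w=50) → Firm A
  N5 at 15 (w=9) → Firm A
  N4 at 19 (w=150) → Firm B
  N3 at 59 (w=150) → Firm B
Firm A captures 109; Firm B captures 300.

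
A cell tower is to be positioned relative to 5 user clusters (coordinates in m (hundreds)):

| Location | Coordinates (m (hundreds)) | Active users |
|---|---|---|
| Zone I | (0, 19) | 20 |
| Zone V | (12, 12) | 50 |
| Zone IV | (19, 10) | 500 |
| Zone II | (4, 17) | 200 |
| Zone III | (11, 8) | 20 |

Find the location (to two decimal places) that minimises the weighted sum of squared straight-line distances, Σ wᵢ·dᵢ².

(14.08, 12.08)

The minimiser of Σwᵢ‖p−pᵢ‖² is the weighted centroid p* = (Σwᵢpᵢ)/(Σwᵢ).
Σwᵢ = 790.
Σwᵢxᵢ = 20·0 + 50·12 + 500·19 + 200·4 + 20·11 = 11120.
Σwᵢyᵢ = 20·19 + 50·12 + 500·10 + 200·17 + 20·8 = 9540.
x* = 11120/790 = 14.08, y* = 9540/790 = 12.08.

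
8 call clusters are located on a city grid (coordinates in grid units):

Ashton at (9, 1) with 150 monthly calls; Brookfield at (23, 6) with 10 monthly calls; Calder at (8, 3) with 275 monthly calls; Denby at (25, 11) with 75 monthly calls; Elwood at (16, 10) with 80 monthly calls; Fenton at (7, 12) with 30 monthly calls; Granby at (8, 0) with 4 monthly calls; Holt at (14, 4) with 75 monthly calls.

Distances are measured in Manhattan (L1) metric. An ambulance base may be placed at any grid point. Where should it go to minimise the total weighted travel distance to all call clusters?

Manhattan distance separates: Σwᵢ(|x−xᵢ|+|y−yᵢ|) = Σwᵢ|x−xᵢ| + Σwᵢ|y−yᵢ|, so x and y are optimised independently as 1-D weighted medians.
Total weight W = 699; half = 349.5.
x-coordinate, sorted with cumulative weight:
  x=7 (Fenton, w=30) cum 30
  x=8 (Calder, w=275) cum 305
  x=8 (Granby, w=4) cum 309
  x=9 (Ashton, w=150) cum 459  ← median
  x=14 (Holt, w=75) cum 534
  x=16 (Elwood, w=80) cum 614
  x=23 (Brookfield, w=10) cum 624
  x=25 (Denby, w=75) cum 699
⇒ x* = 9
y-coordinate, sorted with cumulative weight:
  y=0 (Granby, w=4) cum 4
  y=1 (Ashton, w=150) cum 154
  y=3 (Calder, w=275) cum 429  ← median
  y=4 (Holt, w=75) cum 504
  y=6 (Brookfield, w=10) cum 514
  y=10 (Elwood, w=80) cum 594
  y=11 (Denby, w=75) cum 669
  y=12 (Fenton, w=30) cum 699
⇒ y* = 3

(9, 3)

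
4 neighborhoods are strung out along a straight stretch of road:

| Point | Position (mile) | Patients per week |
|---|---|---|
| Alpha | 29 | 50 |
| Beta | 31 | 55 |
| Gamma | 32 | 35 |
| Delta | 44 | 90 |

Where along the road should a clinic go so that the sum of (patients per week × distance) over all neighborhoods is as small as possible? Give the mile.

x = 32

For a sum of weighted absolute distances on a line, the optimum is the weighted median (not the mean). Total weight W = 230; half-weight = 115.
Sort by position and accumulate weight:
  mile 29 (Alpha, w=50) → cum 50
  mile 31 (Beta, w=55) → cum 105
  mile 32 (Gamma, w=35) → cum 140  ≥ 115 → median here
  mile 44 (Delta, w=90) → cum 230
Optimal location: mile 32.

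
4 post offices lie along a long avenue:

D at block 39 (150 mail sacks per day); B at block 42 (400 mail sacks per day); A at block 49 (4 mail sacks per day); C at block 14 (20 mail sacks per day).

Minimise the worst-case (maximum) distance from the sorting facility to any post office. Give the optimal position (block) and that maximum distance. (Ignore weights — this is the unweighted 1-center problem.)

The 1-center on a line is the midpoint of the two extreme points: leftmost at 14, rightmost at 49.
Optimal location = (14 + 49)/2 = 31.5; maximum distance = (49 − 14)/2 = 17.5.

location 31.5, max distance 17.5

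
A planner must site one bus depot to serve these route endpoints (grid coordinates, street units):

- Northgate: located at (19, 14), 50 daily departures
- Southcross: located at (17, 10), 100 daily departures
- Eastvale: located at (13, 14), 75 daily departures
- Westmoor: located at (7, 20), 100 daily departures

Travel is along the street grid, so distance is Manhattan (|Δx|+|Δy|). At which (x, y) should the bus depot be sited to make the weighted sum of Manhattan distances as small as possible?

(13, 14)

Manhattan distance separates: Σwᵢ(|x−xᵢ|+|y−yᵢ|) = Σwᵢ|x−xᵢ| + Σwᵢ|y−yᵢ|, so x and y are optimised independently as 1-D weighted medians.
Total weight W = 325; half = 162.5.
x-coordinate, sorted with cumulative weight:
  x=7 (Westmoor, w=100) cum 100
  x=13 (Eastvale, w=75) cum 175  ← median
  x=17 (Southcross, w=100) cum 275
  x=19 (Northgate, w=50) cum 325
⇒ x* = 13
y-coordinate, sorted with cumulative weight:
  y=10 (Southcross, w=100) cum 100
  y=14 (Northgate, w=50) cum 150
  y=14 (Eastvale, w=75) cum 225  ← median
  y=20 (Westmoor, w=100) cum 325
⇒ y* = 14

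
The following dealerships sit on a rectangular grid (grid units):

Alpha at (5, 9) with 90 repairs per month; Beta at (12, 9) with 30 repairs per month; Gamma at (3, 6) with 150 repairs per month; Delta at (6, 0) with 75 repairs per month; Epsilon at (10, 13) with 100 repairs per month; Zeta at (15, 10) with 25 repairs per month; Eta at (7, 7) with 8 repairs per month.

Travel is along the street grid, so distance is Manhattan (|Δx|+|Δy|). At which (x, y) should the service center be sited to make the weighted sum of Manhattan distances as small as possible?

Manhattan distance separates: Σwᵢ(|x−xᵢ|+|y−yᵢ|) = Σwᵢ|x−xᵢ| + Σwᵢ|y−yᵢ|, so x and y are optimised independently as 1-D weighted medians.
Total weight W = 478; half = 239.
x-coordinate, sorted with cumulative weight:
  x=3 (Gamma, w=150) cum 150
  x=5 (Alpha, w=90) cum 240  ← median
  x=6 (Delta, w=75) cum 315
  x=7 (Eta, w=8) cum 323
  x=10 (Epsilon, w=100) cum 423
  x=12 (Beta, w=30) cum 453
  x=15 (Zeta, w=25) cum 478
⇒ x* = 5
y-coordinate, sorted with cumulative weight:
  y=0 (Delta, w=75) cum 75
  y=6 (Gamma, w=150) cum 225
  y=7 (Eta, w=8) cum 233
  y=9 (Alpha, w=90) cum 323  ← median
  y=9 (Beta, w=30) cum 353
  y=10 (Zeta, w=25) cum 378
  y=13 (Epsilon, w=100) cum 478
⇒ y* = 9

(5, 9)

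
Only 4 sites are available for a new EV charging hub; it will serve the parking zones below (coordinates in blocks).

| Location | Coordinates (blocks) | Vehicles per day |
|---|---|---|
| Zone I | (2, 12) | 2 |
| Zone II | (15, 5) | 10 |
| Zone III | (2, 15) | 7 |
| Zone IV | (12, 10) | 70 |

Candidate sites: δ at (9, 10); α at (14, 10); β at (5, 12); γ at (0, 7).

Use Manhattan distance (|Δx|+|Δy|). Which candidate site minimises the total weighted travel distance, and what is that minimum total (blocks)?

Total weighted distance at each candidate:
  δ (9, 10): total = 422
  α (14, 10): total = 347
  β (5, 12): total = 848
  γ (0, 7): total = 1304
Minimum is at α with total 347 blocks.

α, total 347 blocks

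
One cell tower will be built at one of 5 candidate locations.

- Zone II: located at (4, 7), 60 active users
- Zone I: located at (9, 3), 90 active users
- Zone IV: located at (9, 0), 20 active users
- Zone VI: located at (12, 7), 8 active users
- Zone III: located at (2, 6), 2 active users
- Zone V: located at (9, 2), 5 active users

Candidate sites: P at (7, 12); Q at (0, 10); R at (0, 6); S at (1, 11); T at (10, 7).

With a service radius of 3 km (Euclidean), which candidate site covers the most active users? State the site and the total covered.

T, covering 8

Coverage radius r = 3 km; a point is covered iff (Δx)²+(Δy)² ≤ 3² = 9.
  P (7, 12): covers {none} → 0
  Q (0, 10): covers {none} → 0
  R (0, 6): covers {Zone III} → 2
  S (1, 11): covers {none} → 0
  T (10, 7): covers {Zone VI} → 8
Maximum coverage at T: 8 active users.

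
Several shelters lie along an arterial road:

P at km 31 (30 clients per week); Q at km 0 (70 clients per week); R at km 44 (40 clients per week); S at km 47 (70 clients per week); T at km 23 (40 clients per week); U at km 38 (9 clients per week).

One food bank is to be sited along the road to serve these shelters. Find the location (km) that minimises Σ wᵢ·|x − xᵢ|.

For a sum of weighted absolute distances on a line, the optimum is the weighted median (not the mean). Total weight W = 259; half-weight = 129.5.
Sort by position and accumulate weight:
  km 0 (Q, w=70) → cum 70
  km 23 (T, w=40) → cum 110
  km 31 (P, w=30) → cum 140  ≥ 129.5 → median here
  km 38 (U, w=9) → cum 149
  km 44 (R, w=40) → cum 189
  km 47 (S, w=70) → cum 259
Optimal location: km 31.

x = 31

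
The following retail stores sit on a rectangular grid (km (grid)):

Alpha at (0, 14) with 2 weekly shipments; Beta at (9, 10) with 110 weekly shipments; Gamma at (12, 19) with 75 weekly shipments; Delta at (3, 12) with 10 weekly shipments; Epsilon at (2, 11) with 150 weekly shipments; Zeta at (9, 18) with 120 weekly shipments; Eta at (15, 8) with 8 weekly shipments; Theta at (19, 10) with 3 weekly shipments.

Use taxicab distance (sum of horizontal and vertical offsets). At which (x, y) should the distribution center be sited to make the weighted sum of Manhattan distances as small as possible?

(9, 11)

Manhattan distance separates: Σwᵢ(|x−xᵢ|+|y−yᵢ|) = Σwᵢ|x−xᵢ| + Σwᵢ|y−yᵢ|, so x and y are optimised independently as 1-D weighted medians.
Total weight W = 478; half = 239.
x-coordinate, sorted with cumulative weight:
  x=0 (Alpha, w=2) cum 2
  x=2 (Epsilon, w=150) cum 152
  x=3 (Delta, w=10) cum 162
  x=9 (Beta, w=110) cum 272  ← median
  x=9 (Zeta, w=120) cum 392
  x=12 (Gamma, w=75) cum 467
  x=15 (Eta, w=8) cum 475
  x=19 (Theta, w=3) cum 478
⇒ x* = 9
y-coordinate, sorted with cumulative weight:
  y=8 (Eta, w=8) cum 8
  y=10 (Beta, w=110) cum 118
  y=10 (Theta, w=3) cum 121
  y=11 (Epsilon, w=150) cum 271  ← median
  y=12 (Delta, w=10) cum 281
  y=14 (Alpha, w=2) cum 283
  y=18 (Zeta, w=120) cum 403
  y=19 (Gamma, w=75) cum 478
⇒ y* = 11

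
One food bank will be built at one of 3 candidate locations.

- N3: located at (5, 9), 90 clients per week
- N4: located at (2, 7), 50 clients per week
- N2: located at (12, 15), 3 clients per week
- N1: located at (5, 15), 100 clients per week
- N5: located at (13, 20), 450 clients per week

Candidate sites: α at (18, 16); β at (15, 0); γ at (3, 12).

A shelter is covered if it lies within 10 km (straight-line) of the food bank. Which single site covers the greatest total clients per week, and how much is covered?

α, covering 453

Coverage radius r = 10 km; a point is covered iff (Δx)²+(Δy)² ≤ 10² = 100.
  α (18, 16): covers {N2, N5} → 453
  β (15, 0): covers {none} → 0
  γ (3, 12): covers {N3, N4, N2, N1} → 243
Maximum coverage at α: 453 clients per week.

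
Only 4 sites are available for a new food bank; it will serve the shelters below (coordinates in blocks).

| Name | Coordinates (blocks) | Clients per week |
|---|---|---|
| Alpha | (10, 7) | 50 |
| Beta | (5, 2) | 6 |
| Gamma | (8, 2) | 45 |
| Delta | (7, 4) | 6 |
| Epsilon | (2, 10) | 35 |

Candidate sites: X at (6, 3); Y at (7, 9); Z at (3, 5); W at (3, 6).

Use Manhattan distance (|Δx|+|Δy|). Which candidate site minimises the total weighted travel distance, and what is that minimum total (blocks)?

Y, total 904 blocks

Total weighted distance at each candidate:
  X (6, 3): total = 944
  Y (7, 9): total = 904
  Z (3, 5): total = 1080
  W (3, 6): total = 1052
Minimum is at Y with total 904 blocks.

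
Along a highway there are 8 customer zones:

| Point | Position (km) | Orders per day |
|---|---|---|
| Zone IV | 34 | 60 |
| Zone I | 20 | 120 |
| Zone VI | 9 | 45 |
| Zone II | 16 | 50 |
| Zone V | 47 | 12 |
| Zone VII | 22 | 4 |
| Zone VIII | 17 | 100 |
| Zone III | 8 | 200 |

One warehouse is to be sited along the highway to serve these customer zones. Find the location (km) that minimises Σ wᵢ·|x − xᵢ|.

For a sum of weighted absolute distances on a line, the optimum is the weighted median (not the mean). Total weight W = 591; half-weight = 295.5.
Sort by position and accumulate weight:
  km 8 (Zone III, w=200) → cum 200
  km 9 (Zone VI, w=45) → cum 245
  km 16 (Zone II, w=50) → cum 295
  km 17 (Zone VIII, w=100) → cum 395  ≥ 295.5 → median here
  km 20 (Zone I, w=120) → cum 515
  km 22 (Zone VII, w=4) → cum 519
  km 34 (Zone IV, w=60) → cum 579
  km 47 (Zone V, w=12) → cum 591
Optimal location: km 17.

x = 17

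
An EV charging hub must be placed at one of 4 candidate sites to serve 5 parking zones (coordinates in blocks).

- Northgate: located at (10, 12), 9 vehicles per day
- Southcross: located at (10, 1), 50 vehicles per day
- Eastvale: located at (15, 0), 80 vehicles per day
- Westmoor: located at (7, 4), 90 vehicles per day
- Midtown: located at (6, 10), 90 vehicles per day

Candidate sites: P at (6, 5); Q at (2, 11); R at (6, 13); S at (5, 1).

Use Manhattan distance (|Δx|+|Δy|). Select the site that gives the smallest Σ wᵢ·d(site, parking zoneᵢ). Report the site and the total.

Total weighted distance at each candidate:
  P (6, 5): total = 2249
  Q (2, 11): total = 4431
  R (6, 13): total = 3775
  S (5, 1): total = 2624
Minimum is at P with total 2249 blocks.

P, total 2249 blocks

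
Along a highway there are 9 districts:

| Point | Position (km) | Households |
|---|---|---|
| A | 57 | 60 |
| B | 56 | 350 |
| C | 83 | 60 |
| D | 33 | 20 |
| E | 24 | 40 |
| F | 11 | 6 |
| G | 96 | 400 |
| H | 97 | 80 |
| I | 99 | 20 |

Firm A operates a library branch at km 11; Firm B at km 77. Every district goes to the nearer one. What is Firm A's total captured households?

The indifferent point is the midpoint (11+77)/2 = 44; districts left of it (closer to Firm A at 11) go to Firm A, those right go to Firm B.
  F at 11 (w=6) → Firm A
  E at 24 (w=40) → Firm A
  D at 33 (w=20) → Firm A
  B at 56 (w=350) → Firm B
  A at 57 (w=60) → Firm B
  C at 83 (w=60) → Firm B
  G at 96 (w=400) → Firm B
  H at 97 (w=80) → Firm B
  I at 99 (w=20) → Firm B
Firm A captures 66; Firm B captures 970.

66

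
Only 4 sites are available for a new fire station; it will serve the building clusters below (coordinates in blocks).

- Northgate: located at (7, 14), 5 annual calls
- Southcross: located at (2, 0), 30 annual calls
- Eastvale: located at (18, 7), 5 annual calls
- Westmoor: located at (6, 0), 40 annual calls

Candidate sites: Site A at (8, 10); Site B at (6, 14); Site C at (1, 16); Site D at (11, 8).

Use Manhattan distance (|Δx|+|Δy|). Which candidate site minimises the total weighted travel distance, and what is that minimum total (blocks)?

Site A, total 1050 blocks

Total weighted distance at each candidate:
  Site A (8, 10): total = 1050
  Site B (6, 14): total = 1200
  Site C (1, 16): total = 1520
  Site D (11, 8): total = 1120
Minimum is at Site A with total 1050 blocks.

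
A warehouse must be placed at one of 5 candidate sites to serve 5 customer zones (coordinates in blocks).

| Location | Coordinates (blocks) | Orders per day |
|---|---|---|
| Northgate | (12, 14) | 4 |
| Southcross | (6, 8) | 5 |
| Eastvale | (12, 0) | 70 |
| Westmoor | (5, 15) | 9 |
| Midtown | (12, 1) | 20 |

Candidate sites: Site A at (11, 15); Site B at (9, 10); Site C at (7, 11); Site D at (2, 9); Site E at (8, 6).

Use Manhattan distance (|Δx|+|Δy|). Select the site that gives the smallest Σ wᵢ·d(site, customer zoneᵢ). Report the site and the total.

Site E, total 1056 blocks

Total weighted distance at each candidate:
  Site A (11, 15): total = 1542
  Site B (9, 10): total = 1284
  Site C (7, 11): total = 1526
  Site D (2, 9): total = 1856
  Site E (8, 6): total = 1056
Minimum is at Site E with total 1056 blocks.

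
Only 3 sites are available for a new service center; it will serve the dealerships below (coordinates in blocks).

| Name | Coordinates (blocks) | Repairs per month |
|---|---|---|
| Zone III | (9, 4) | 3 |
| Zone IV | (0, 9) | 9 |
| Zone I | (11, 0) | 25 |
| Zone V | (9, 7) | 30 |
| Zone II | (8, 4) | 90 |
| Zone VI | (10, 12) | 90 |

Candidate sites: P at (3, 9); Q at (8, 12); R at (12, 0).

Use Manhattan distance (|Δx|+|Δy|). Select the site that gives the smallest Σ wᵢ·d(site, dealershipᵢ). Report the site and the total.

Q, total 1581 blocks

Total weighted distance at each candidate:
  P (3, 9): total = 2525
  Q (8, 12): total = 1581
  R (12, 0): total = 2515
Minimum is at Q with total 1581 blocks.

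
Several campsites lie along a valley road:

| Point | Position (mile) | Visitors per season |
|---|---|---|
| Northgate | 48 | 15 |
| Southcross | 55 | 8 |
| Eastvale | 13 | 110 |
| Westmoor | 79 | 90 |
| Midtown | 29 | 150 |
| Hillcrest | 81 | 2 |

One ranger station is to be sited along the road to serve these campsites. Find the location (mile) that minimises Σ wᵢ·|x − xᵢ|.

For a sum of weighted absolute distances on a line, the optimum is the weighted median (not the mean). Total weight W = 375; half-weight = 187.5.
Sort by position and accumulate weight:
  mile 13 (Eastvale, w=110) → cum 110
  mile 29 (Midtown, w=150) → cum 260  ≥ 187.5 → median here
  mile 48 (Northgate, w=15) → cum 275
  mile 55 (Southcross, w=8) → cum 283
  mile 79 (Westmoor, w=90) → cum 373
  mile 81 (Hillcrest, w=2) → cum 375
Optimal location: mile 29.

x = 29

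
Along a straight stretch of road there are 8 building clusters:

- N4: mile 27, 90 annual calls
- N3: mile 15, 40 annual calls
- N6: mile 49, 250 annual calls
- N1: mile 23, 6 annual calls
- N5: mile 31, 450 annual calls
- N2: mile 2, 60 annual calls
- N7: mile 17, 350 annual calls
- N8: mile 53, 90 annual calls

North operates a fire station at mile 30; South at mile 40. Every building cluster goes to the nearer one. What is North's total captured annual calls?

996

The indifferent point is the midpoint (30+40)/2 = 35; building clusters left of it (closer to North at 30) go to North, those right go to South.
  N2 at 2 (w=60) → North
  N3 at 15 (w=40) → North
  N7 at 17 (w=350) → North
  N1 at 23 (w=6) → North
  N4 at 27 (w=90) → North
  N5 at 31 (w=450) → North
  N6 at 49 (w=250) → South
  N8 at 53 (w=90) → South
North captures 996; South captures 340.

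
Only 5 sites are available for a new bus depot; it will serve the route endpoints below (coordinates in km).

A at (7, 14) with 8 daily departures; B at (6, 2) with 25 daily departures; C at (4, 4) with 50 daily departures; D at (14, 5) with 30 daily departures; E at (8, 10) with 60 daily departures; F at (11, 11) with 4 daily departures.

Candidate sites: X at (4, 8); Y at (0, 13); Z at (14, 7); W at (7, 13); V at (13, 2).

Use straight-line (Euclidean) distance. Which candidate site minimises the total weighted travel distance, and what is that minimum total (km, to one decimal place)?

Total weighted distance at each candidate:
  X (4, 8): total = 1023.8
  Y (0, 13): total = 1903.4
  Z (14, 7): total = 1319.6
  W (7, 13): total = 1285.0
  V (13, 2): total = 1441.1
Minimum is at X with total 1023.8 km.

X, total 1023.8 km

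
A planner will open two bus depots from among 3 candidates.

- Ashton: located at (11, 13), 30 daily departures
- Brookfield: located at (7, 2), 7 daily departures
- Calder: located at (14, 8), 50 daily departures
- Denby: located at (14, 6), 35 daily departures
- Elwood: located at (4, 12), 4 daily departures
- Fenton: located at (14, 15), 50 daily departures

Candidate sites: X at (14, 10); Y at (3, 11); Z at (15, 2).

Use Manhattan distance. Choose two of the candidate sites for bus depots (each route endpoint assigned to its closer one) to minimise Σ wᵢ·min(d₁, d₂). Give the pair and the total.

{X, Y}, total 769

Evaluate every pair (each demand assigned to the nearer of the two):
  {X, Y}: total = 769
  {X, Z}: total = 774
  {Y, Z}: total = 1589
Best pair: {X, Y} with total 769.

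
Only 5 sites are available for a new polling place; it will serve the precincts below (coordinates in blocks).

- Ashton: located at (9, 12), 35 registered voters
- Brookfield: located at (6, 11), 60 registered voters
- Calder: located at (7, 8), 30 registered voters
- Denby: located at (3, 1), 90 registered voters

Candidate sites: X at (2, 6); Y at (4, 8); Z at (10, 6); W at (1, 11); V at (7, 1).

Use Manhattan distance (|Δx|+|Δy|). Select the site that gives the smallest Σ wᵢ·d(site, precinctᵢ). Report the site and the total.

Y, total 1425 blocks

Total weighted distance at each candidate:
  X (2, 6): total = 1745
  Y (4, 8): total = 1425
  Z (10, 6): total = 2015
  W (1, 11): total = 1965
  V (7, 1): total = 1685
Minimum is at Y with total 1425 blocks.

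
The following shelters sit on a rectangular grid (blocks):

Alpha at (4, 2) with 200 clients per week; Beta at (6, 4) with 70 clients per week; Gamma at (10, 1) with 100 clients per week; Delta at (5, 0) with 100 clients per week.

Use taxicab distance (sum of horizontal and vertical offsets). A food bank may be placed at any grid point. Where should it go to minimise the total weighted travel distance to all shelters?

Manhattan distance separates: Σwᵢ(|x−xᵢ|+|y−yᵢ|) = Σwᵢ|x−xᵢ| + Σwᵢ|y−yᵢ|, so x and y are optimised independently as 1-D weighted medians.
Total weight W = 470; half = 235.
x-coordinate, sorted with cumulative weight:
  x=4 (Alpha, w=200) cum 200
  x=5 (Delta, w=100) cum 300  ← median
  x=6 (Beta, w=70) cum 370
  x=10 (Gamma, w=100) cum 470
⇒ x* = 5
y-coordinate, sorted with cumulative weight:
  y=0 (Delta, w=100) cum 100
  y=1 (Gamma, w=100) cum 200
  y=2 (Alpha, w=200) cum 400  ← median
  y=4 (Beta, w=70) cum 470
⇒ y* = 2

(5, 2)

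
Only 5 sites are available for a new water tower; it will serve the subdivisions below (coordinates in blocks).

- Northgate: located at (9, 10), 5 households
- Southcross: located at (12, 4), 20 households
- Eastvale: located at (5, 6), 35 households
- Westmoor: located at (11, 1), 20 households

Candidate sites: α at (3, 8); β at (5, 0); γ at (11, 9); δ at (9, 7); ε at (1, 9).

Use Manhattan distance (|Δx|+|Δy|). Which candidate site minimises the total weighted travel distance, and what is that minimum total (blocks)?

Total weighted distance at each candidate:
  α (3, 8): total = 740
  β (5, 0): total = 640
  γ (11, 9): total = 610
  δ (9, 7): total = 470
  ε (1, 9): total = 970
Minimum is at δ with total 470 blocks.

δ, total 470 blocks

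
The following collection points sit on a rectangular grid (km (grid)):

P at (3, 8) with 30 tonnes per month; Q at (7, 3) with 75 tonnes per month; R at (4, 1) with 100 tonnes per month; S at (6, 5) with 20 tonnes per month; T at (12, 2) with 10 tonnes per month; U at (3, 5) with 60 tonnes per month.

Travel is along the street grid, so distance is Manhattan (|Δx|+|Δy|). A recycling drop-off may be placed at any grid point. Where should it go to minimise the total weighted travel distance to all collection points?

(4, 3)

Manhattan distance separates: Σwᵢ(|x−xᵢ|+|y−yᵢ|) = Σwᵢ|x−xᵢ| + Σwᵢ|y−yᵢ|, so x and y are optimised independently as 1-D weighted medians.
Total weight W = 295; half = 147.5.
x-coordinate, sorted with cumulative weight:
  x=3 (P, w=30) cum 30
  x=3 (U, w=60) cum 90
  x=4 (R, w=100) cum 190  ← median
  x=6 (S, w=20) cum 210
  x=7 (Q, w=75) cum 285
  x=12 (T, w=10) cum 295
⇒ x* = 4
y-coordinate, sorted with cumulative weight:
  y=1 (R, w=100) cum 100
  y=2 (T, w=10) cum 110
  y=3 (Q, w=75) cum 185  ← median
  y=5 (S, w=20) cum 205
  y=5 (U, w=60) cum 265
  y=8 (P, w=30) cum 295
⇒ y* = 3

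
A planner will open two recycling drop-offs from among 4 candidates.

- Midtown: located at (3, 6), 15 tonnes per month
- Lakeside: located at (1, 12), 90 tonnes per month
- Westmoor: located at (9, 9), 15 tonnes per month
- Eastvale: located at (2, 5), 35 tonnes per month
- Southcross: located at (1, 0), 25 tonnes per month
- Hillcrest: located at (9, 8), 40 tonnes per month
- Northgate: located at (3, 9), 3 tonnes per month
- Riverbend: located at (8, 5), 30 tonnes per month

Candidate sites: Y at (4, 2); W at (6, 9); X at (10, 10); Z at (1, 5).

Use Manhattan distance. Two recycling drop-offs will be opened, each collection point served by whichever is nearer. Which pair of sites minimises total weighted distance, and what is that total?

Evaluate every pair (each demand assigned to the nearer of the two):
  {X, Z}: total = 1213
  {W, Z}: total = 1229
  {Y, W}: total = 1489
  {Y, Z}: total = 1683
  {Y, X}: total = 1749
  {W, X}: total = 1779
Best pair: {X, Z} with total 1213.

{X, Z}, total 1213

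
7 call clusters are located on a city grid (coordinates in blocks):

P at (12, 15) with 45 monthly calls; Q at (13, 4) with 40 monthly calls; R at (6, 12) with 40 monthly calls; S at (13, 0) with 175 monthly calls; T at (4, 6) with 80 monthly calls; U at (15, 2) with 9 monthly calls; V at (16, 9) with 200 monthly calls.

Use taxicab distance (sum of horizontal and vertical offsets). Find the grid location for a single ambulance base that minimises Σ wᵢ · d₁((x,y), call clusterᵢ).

(13, 6)

Manhattan distance separates: Σwᵢ(|x−xᵢ|+|y−yᵢ|) = Σwᵢ|x−xᵢ| + Σwᵢ|y−yᵢ|, so x and y are optimised independently as 1-D weighted medians.
Total weight W = 589; half = 294.5.
x-coordinate, sorted with cumulative weight:
  x=4 (T, w=80) cum 80
  x=6 (R, w=40) cum 120
  x=12 (P, w=45) cum 165
  x=13 (Q, w=40) cum 205
  x=13 (S, w=175) cum 380  ← median
  x=15 (U, w=9) cum 389
  x=16 (V, w=200) cum 589
⇒ x* = 13
y-coordinate, sorted with cumulative weight:
  y=0 (S, w=175) cum 175
  y=2 (U, w=9) cum 184
  y=4 (Q, w=40) cum 224
  y=6 (T, w=80) cum 304  ← median
  y=9 (V, w=200) cum 504
  y=12 (R, w=40) cum 544
  y=15 (P, w=45) cum 589
⇒ y* = 6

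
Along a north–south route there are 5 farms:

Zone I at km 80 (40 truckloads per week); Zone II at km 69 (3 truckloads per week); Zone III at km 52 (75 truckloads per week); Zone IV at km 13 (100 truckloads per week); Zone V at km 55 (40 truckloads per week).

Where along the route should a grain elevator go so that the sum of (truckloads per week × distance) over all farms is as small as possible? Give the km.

x = 52

For a sum of weighted absolute distances on a line, the optimum is the weighted median (not the mean). Total weight W = 258; half-weight = 129.
Sort by position and accumulate weight:
  km 13 (Zone IV, w=100) → cum 100
  km 52 (Zone III, w=75) → cum 175  ≥ 129 → median here
  km 55 (Zone V, w=40) → cum 215
  km 69 (Zone II, w=3) → cum 218
  km 80 (Zone I, w=40) → cum 258
Optimal location: km 52.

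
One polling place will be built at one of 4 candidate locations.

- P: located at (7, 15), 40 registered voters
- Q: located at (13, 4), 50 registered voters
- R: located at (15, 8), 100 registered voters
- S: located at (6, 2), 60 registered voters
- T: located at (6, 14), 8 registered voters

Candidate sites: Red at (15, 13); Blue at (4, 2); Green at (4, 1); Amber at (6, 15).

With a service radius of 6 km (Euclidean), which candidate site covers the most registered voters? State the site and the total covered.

Red, covering 100

Coverage radius r = 6 km; a point is covered iff (Δx)²+(Δy)² ≤ 6² = 36.
  Red (15, 13): covers {R} → 100
  Blue (4, 2): covers {S} → 60
  Green (4, 1): covers {S} → 60
  Amber (6, 15): covers {P, T} → 48
Maximum coverage at Red: 100 registered voters.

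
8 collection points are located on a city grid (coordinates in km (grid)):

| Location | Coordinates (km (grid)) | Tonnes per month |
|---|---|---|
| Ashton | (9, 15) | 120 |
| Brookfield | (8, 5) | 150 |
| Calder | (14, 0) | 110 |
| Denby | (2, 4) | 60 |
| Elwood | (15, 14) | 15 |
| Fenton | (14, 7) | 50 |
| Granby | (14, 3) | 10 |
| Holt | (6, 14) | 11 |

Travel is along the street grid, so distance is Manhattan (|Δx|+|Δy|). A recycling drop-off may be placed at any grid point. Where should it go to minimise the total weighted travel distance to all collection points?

(9, 5)

Manhattan distance separates: Σwᵢ(|x−xᵢ|+|y−yᵢ|) = Σwᵢ|x−xᵢ| + Σwᵢ|y−yᵢ|, so x and y are optimised independently as 1-D weighted medians.
Total weight W = 526; half = 263.
x-coordinate, sorted with cumulative weight:
  x=2 (Denby, w=60) cum 60
  x=6 (Holt, w=11) cum 71
  x=8 (Brookfield, w=150) cum 221
  x=9 (Ashton, w=120) cum 341  ← median
  x=14 (Calder, w=110) cum 451
  x=14 (Fenton, w=50) cum 501
  x=14 (Granby, w=10) cum 511
  x=15 (Elwood, w=15) cum 526
⇒ x* = 9
y-coordinate, sorted with cumulative weight:
  y=0 (Calder, w=110) cum 110
  y=3 (Granby, w=10) cum 120
  y=4 (Denby, w=60) cum 180
  y=5 (Brookfield, w=150) cum 330  ← median
  y=7 (Fenton, w=50) cum 380
  y=14 (Elwood, w=15) cum 395
  y=14 (Holt, w=11) cum 406
  y=15 (Ashton, w=120) cum 526
⇒ y* = 5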